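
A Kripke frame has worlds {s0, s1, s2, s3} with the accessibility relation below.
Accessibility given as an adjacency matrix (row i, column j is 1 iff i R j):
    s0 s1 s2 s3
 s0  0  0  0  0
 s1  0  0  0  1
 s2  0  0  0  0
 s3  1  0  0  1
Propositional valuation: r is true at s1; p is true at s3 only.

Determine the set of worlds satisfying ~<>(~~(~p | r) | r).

Let φ = ~<>(~~(~p | r) | r). Evaluate φ at each world:
  s0 (successors ∅): φ is true.
  s1 (successors {s3}): φ is true.
  s2 (successors ∅): φ is true.
  s3 (successors {s0, s3}): φ is false.
For instance, at s3:
  At s3: <>(~~(~p | r) | r) is true, so ~<>(~~(~p | r) | r) is false.
    At s3: <>(~~(~p | r) | r) requires ~~(~p | r) | r at some successor in {s0, s3}.
      ~~(~p | r) | r holds at s0, so <>(~~(~p | r) | r) is true at s3.
Satisfying worlds: {s0, s1, s2}

s0, s1, s2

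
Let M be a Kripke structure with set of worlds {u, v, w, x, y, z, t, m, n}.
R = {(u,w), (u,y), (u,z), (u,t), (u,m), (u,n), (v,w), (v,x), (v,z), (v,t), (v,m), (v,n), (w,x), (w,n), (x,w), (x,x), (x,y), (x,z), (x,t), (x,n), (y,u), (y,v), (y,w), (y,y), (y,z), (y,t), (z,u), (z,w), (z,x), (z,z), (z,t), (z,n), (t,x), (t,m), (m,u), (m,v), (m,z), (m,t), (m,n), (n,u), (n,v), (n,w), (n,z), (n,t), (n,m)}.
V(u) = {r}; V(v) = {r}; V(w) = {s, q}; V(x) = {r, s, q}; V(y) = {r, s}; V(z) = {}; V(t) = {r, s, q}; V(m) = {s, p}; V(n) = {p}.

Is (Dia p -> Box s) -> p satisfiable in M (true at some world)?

Let φ = (Dia p -> Box s) -> p. Evaluate φ at each world:
  u (successors {w, y, z, t, m, n}): φ is true.
  v (successors {w, x, z, t, m, n}): φ is true.
  w (successors {x, n}): φ is true.
  x (successors {w, x, y, z, t, n}): φ is true.
  y (successors {u, v, w, y, z, t}): φ is false.
  z (successors {u, w, x, z, t, n}): φ is true.
  t (successors {x, m}): φ is false.
  m (successors {u, v, z, t, n}): φ is true.
  n (successors {u, v, w, z, t, m}): φ is true.
Detail at u (witness):
  At u: Dia p -> Box s is false, p is false, so (Dia p -> Box s) -> p is true.
    At u: Dia p is true, Box s is false, so Dia p -> Box s is false.
      At u: Dia p requires p at some successor in {w, y, z, t, m, n}.
        p holds at m, so Dia p is true at u.
      At u: Box s requires s at every successor {w, y, z, t, m, n}.
        s fails at z, so Box s is false at u.

Yes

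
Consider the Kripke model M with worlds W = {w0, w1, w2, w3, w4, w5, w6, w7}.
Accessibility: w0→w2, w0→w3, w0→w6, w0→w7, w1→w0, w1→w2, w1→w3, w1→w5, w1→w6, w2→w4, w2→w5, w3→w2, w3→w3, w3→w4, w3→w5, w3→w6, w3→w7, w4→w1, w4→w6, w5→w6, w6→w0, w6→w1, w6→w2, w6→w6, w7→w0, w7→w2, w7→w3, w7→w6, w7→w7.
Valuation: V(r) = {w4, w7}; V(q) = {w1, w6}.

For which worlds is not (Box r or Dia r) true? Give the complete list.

Recall that Box ψ holds at a world iff ψ holds at every accessible world, and Dia ψ holds iff ψ holds at some accessible world.
Let φ = not (Box r or Dia r). Evaluate φ at each world:
  w0 (successors {w2, w3, w6, w7}): φ is false.
  w1 (successors {w0, w2, w3, w5, w6}): φ is true.
  w2 (successors {w4, w5}): φ is false.
  w3 (successors {w2, w3, w4, w5, w6, w7}): φ is false.
  w4 (successors {w1, w6}): φ is true.
  w5 (successors {w6}): φ is true.
  w6 (successors {w0, w1, w2, w6}): φ is true.
  w7 (successors {w0, w2, w3, w6, w7}): φ is false.
For instance, at w2:
  At w2: Box r or Dia r is true, so not (Box r or Dia r) is false.
    At w2: Box r is false, Dia r is true, so Box r or Dia r is true.
      At w2: Box r requires r at every successor {w4, w5}.
        r fails at w5, so Box r is false at w2.
      At w2: Dia r requires r at some successor in {w4, w5}.
        r holds at w4, so Dia r is true at w2.
Satisfying worlds: {w1, w4, w5, w6}

w1, w4, w5, w6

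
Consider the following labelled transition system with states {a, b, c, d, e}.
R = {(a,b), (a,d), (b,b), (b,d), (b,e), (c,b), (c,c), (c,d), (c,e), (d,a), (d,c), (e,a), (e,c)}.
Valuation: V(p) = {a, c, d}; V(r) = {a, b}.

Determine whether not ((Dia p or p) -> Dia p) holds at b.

No

Recall that Dia ψ holds at a world iff ψ holds at some accessible world.
At b: (Dia p or p) -> Dia p is true, so not ((Dia p or p) -> Dia p) is false.
  At b: Dia p or p is true, Dia p is true, so (Dia p or p) -> Dia p is true.
    At b: Dia p is true, p is false, so Dia p or p is true.
      At b: Dia p requires p at some successor in {b, d, e}.
        p holds at d, so Dia p is true at b.
    At b: Dia p requires p at some successor in {b, d, e}.
      p holds at d, so Dia p is true at b.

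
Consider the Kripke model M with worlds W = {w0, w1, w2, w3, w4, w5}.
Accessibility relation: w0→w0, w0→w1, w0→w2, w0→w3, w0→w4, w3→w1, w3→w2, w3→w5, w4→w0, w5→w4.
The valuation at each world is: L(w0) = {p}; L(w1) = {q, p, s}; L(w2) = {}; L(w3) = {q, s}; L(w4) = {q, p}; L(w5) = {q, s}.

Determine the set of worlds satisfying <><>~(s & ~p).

w0, w3, w4, w5

Let φ = <><>~(s & ~p). Evaluate φ at each world:
  w0 (successors {w0, w1, w2, w3, w4}): φ is true.
  w1 (successors ∅): φ is false.
  w2 (successors ∅): φ is false.
  w3 (successors {w1, w2, w5}): φ is true.
  w4 (successors {w0}): φ is true.
  w5 (successors {w4}): φ is true.
For instance, at w5:
  At w5: <><>~(s & ~p) requires <>~(s & ~p) at some successor in {w4}.
    <>~(s & ~p) holds at w4, so <><>~(s & ~p) is true at w5.
      At w4: <>~(s & ~p) requires ~(s & ~p) at some successor in {w0}.
        ~(s & ~p) holds at w0, so <>~(s & ~p) is true at w4.
Satisfying worlds: {w0, w3, w4, w5}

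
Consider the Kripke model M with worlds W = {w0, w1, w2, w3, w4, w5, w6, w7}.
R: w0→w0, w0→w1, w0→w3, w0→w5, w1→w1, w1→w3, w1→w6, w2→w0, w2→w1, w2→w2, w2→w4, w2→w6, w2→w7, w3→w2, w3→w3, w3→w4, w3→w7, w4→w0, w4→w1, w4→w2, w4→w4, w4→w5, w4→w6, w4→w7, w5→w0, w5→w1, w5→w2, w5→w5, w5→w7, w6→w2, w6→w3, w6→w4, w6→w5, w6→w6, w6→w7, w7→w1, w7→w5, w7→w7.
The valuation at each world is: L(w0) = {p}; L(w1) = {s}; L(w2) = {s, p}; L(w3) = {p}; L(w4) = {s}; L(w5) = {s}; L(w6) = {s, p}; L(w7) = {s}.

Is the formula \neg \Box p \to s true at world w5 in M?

Yes

At w5: \neg \Box p is true, s is true, so \neg \Box p \to s is true.
  At w5: \Box p is false, so \neg \Box p is true.
    At w5: \Box p requires p at every successor {w0, w1, w2, w5, w7}.
      p fails at w1, so \Box p is false at w5.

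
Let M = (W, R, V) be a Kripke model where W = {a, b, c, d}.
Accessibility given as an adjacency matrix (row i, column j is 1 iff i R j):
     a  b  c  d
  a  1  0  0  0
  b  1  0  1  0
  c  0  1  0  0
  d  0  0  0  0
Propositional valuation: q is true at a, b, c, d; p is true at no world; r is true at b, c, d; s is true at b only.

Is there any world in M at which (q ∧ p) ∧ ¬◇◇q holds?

No

Let φ = (q ∧ p) ∧ ¬◇◇q. Evaluate φ at each world:
  a (successors {a}): φ is false.
  b (successors {a, c}): φ is false.
  c (successors {b}): φ is false.
  d (successors ∅): φ is false.
For instance, at a:
  At a: q ∧ p is false, ¬◇◇q is false, so (q ∧ p) ∧ ¬◇◇q is false.
    At a: ◇◇q is true, so ¬◇◇q is false.
      At a: ◇◇q requires ◇q at some successor in {a}.
        ◇q holds at a, so ◇◇q is true at a.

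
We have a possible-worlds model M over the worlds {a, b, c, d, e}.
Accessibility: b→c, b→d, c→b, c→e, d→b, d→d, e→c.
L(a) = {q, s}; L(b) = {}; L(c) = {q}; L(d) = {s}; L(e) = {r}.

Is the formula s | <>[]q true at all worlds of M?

Let φ = s | <>[]q. Evaluate φ at each world:
  a (successors ∅): φ is true.
  b (successors {c, d}): φ is false.
  c (successors {b, e}): φ is true.
  d (successors {b, d}): φ is true.
  e (successors {c}): φ is false.
Detail at b (counterexample):
  At b: s is false, <>[]q is false, so s | <>[]q is false.
    At b: <>[]q requires []q at some successor in {c, d}.
      At c: []q is false.
      At d: []q is false.
    So <>[]q is false at b.

No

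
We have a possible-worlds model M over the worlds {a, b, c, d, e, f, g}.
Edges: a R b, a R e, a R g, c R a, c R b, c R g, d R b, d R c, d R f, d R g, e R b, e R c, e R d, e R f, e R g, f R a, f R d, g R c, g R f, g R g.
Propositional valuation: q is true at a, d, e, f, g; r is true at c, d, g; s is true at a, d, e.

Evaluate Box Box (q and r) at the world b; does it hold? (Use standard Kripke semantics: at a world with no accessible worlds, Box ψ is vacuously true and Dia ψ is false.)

At b: no accessible worlds, so Box Box (q and r) holds vacuously.

Yes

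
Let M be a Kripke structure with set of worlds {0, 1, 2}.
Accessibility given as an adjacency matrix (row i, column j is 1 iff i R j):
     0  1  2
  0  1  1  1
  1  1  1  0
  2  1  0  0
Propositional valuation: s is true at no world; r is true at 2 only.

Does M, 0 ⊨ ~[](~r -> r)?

At 0: [](~r -> r) is false, so ~[](~r -> r) is true.
  At 0: [](~r -> r) requires ~r -> r at every successor {0, 1, 2}.
    ~r -> r fails at 0, so [](~r -> r) is false at 0.

Yes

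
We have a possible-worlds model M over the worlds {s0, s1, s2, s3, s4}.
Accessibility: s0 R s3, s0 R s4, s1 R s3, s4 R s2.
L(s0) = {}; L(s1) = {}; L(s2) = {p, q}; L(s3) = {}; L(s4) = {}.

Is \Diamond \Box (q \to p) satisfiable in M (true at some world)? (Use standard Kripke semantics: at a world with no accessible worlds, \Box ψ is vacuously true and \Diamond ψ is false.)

Let φ = \Diamond \Box (q \to p). Evaluate φ at each world:
  s0 (successors {s3, s4}): φ is true.
  s1 (successors {s3}): φ is true.
  s2 (successors ∅): φ is false.
  s3 (successors ∅): φ is false.
  s4 (successors {s2}): φ is true.
Detail at s0 (witness):
  At s0: \Diamond \Box (q \to p) requires \Box (q \to p) at some successor in {s3, s4}.
    \Box (q \to p) holds at s3, so \Diamond \Box (q \to p) is true at s0.
      At s3: no accessible worlds, so \Box (q \to p) holds vacuously.

Yes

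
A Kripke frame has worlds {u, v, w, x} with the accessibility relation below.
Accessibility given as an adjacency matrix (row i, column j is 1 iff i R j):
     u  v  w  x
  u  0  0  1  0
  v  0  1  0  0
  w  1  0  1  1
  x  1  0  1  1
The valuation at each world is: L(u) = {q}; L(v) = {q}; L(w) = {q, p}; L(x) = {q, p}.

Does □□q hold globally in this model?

Let φ = □□q. Evaluate φ at each world:
  u (successors {w}): φ is true.
  v (successors {v}): φ is true.
  w (successors {u, w, x}): φ is true.
  x (successors {u, w, x}): φ is true.
For instance, at v:
  At v: □□q requires □q at every successor {v}.
      At v: □q requires q at every successor {v}.
        At v: q is true.
      So □q is true at v.
  So □□q is true at v.

Yes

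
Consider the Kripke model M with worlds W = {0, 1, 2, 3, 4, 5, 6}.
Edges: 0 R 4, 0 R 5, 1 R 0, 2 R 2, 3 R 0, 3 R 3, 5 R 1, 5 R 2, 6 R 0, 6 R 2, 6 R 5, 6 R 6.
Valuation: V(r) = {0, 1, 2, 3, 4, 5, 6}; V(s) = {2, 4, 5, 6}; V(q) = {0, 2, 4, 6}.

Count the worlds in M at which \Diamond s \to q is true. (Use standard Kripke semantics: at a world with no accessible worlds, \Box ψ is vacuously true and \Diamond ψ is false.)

Recall that \Diamond ψ holds at a world iff ψ holds at some accessible world.
Let φ = \Diamond s \to q. Evaluate φ at each world:
  0 (successors {4, 5}): φ is true.
  1 (successors {0}): φ is true.
  2 (successors {2}): φ is true.
  3 (successors {0, 3}): φ is true.
  4 (successors ∅): φ is true.
  5 (successors {1, 2}): φ is false.
  6 (successors {0, 2, 5, 6}): φ is true.
For instance, at 6:
  At 6: \Diamond s is true, q is true, so \Diamond s \to q is true.
    At 6: \Diamond s requires s at some successor in {0, 2, 5, 6}.
      s holds at 2, so \Diamond s is true at 6.
Satisfying worlds: {0, 1, 2, 3, 4, 6}

6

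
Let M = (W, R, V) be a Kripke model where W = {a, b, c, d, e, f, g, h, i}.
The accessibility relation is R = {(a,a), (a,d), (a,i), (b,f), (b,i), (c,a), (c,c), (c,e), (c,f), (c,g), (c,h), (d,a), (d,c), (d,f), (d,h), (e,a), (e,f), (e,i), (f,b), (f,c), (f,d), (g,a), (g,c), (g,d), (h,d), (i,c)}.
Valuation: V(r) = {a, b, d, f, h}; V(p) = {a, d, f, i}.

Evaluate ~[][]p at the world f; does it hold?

Yes

Recall that []ψ holds at a world iff ψ holds at every accessible world, and <>ψ holds iff ψ holds at some accessible world.
At f: [][]p is false, so ~[][]p is true.
  At f: [][]p requires []p at every successor {b, c, d}.
    []p fails at c, so [][]p is false at f.
      At c: []p requires p at every successor {a, c, e, f, g, h}.
        p fails at c, so []p is false at c.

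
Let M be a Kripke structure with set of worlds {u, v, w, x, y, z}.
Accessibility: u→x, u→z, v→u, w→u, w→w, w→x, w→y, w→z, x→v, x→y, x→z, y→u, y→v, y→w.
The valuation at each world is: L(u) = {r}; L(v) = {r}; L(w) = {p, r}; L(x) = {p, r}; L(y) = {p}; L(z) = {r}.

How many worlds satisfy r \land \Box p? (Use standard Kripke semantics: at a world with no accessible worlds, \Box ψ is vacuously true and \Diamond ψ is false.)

1

Let φ = r \land \Box p. Evaluate φ at each world:
  u (successors {x, z}): φ is false.
  v (successors {u}): φ is false.
  w (successors {u, w, x, y, z}): φ is false.
  x (successors {v, y, z}): φ is false.
  y (successors {u, v, w}): φ is false.
  z (successors ∅): φ is true.
For instance, at y:
  At y: r is false, \Box p is false, so r \land \Box p is false.
    At y: \Box p requires p at every successor {u, v, w}.
      p fails at u, so \Box p is false at y.
Satisfying worlds: {z}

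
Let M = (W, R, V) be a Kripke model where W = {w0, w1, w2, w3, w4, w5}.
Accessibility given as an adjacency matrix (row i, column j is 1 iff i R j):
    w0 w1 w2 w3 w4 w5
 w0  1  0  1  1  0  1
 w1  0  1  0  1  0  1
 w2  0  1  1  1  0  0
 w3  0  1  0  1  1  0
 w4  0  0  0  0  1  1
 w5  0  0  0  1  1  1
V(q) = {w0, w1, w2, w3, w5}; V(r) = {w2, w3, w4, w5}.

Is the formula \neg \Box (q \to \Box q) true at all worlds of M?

Yes

Let φ = \neg \Box (q \to \Box q). Evaluate φ at each world:
  w0 (successors {w0, w2, w3, w5}): φ is true.
  w1 (successors {w1, w3, w5}): φ is true.
  w2 (successors {w1, w2, w3}): φ is true.
  w3 (successors {w1, w3, w4}): φ is true.
  w4 (successors {w4, w5}): φ is true.
  w5 (successors {w3, w4, w5}): φ is true.
For instance, at w1:
  At w1: \Box (q \to \Box q) is false, so \neg \Box (q \to \Box q) is true.
    At w1: \Box (q \to \Box q) requires q \to \Box q at every successor {w1, w3, w5}.
      q \to \Box q fails at w3, so \Box (q \to \Box q) is false at w1.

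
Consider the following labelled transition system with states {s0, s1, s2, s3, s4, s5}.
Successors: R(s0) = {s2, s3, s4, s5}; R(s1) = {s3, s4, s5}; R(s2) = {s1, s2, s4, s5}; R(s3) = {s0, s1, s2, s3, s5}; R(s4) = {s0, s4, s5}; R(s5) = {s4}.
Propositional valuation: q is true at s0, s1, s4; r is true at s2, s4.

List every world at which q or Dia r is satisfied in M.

Let φ = q or Dia r. Evaluate φ at each world:
  s0 (successors {s2, s3, s4, s5}): φ is true.
  s1 (successors {s3, s4, s5}): φ is true.
  s2 (successors {s1, s2, s4, s5}): φ is true.
  s3 (successors {s0, s1, s2, s3, s5}): φ is true.
  s4 (successors {s0, s4, s5}): φ is true.
  s5 (successors {s4}): φ is true.
For instance, at s5:
  At s5: q is false, Dia r is true, so q or Dia r is true.
    At s5: Dia r requires r at some successor in {s4}.
      r holds at s4, so Dia r is true at s5.
Satisfying worlds: {s0, s1, s2, s3, s4, s5}

s0, s1, s2, s3, s4, s5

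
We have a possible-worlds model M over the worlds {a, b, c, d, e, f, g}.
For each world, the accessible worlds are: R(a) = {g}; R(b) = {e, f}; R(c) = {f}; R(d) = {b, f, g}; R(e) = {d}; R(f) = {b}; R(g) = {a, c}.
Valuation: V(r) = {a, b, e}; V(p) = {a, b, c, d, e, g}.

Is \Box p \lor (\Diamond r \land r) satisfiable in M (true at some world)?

Let φ = \Box p \lor (\Diamond r \land r). Evaluate φ at each world:
  a (successors {g}): φ is true.
  b (successors {e, f}): φ is true.
  c (successors {f}): φ is false.
  d (successors {b, f, g}): φ is false.
  e (successors {d}): φ is true.
  f (successors {b}): φ is true.
  g (successors {a, c}): φ is true.
Detail at a (witness):
  At a: \Box p is true, \Diamond r \land r is false, so \Box p \lor (\Diamond r \land r) is true.
    At a: \Box p requires p at every successor {g}.
      At g: p is true.
    So \Box p is true at a.
    At a: \Diamond r is false, r is true, so \Diamond r \land r is false.
      At a: \Diamond r requires r at some successor in {g}.
        At g: r is false.
      So \Diamond r is false at a.

Yes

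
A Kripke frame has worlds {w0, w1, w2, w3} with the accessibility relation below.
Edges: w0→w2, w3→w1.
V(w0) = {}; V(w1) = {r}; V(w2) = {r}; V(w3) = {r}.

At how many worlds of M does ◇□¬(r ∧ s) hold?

Let φ = ◇□¬(r ∧ s). Evaluate φ at each world:
  w0 (successors {w2}): φ is true.
  w1 (successors ∅): φ is false.
  w2 (successors ∅): φ is false.
  w3 (successors {w1}): φ is true.
For instance, at w3:
  At w3: ◇□¬(r ∧ s) requires □¬(r ∧ s) at some successor in {w1}.
    □¬(r ∧ s) holds at w1, so ◇□¬(r ∧ s) is true at w3.
      At w1: no accessible worlds, so □¬(r ∧ s) holds vacuously.
Satisfying worlds: {w0, w3}

2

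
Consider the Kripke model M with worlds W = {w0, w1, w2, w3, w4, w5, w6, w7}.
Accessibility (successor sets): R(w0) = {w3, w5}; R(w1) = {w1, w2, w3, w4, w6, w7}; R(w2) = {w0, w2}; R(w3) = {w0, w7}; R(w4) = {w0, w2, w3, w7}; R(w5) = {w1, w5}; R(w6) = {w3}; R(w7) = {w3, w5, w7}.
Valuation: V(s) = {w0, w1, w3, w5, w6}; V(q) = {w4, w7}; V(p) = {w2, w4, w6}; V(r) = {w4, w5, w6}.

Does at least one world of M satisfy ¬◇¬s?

Recall that ◇ψ holds at a world iff ψ holds at some accessible world.
Let φ = ¬◇¬s. Evaluate φ at each world:
  w0 (successors {w3, w5}): φ is true.
  w1 (successors {w1, w2, w3, w4, w6, w7}): φ is false.
  w2 (successors {w0, w2}): φ is false.
  w3 (successors {w0, w7}): φ is false.
  w4 (successors {w0, w2, w3, w7}): φ is false.
  w5 (successors {w1, w5}): φ is true.
  w6 (successors {w3}): φ is true.
  w7 (successors {w3, w5, w7}): φ is false.
Detail at w0 (witness):
  At w0: ◇¬s is false, so ¬◇¬s is true.
    At w0: ◇¬s requires ¬s at some successor in {w3, w5}.
      At w3: ¬s is false.
      At w5: ¬s is false.
    So ◇¬s is false at w0.

Yes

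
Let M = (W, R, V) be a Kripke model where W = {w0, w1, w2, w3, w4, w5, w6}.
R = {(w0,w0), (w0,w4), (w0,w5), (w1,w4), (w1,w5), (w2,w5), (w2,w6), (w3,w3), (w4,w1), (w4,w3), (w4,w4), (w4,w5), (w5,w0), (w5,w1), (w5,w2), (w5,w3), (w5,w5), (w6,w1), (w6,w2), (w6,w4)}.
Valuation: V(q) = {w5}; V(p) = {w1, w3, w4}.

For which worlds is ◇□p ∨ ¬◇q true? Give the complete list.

Let φ = ◇□p ∨ ¬◇q. Evaluate φ at each world:
  w0 (successors {w0, w4, w5}): φ is false.
  w1 (successors {w4, w5}): φ is false.
  w2 (successors {w5, w6}): φ is false.
  w3 (successors {w3}): φ is true.
  w4 (successors {w1, w3, w4, w5}): φ is true.
  w5 (successors {w0, w1, w2, w3, w5}): φ is true.
  w6 (successors {w1, w2, w4}): φ is true.
For instance, at w2:
  At w2: ◇□p is false, ¬◇q is false, so ◇□p ∨ ¬◇q is false.
    At w2: ◇□p requires □p at some successor in {w5, w6}.
      At w5: □p is false.
      At w6: □p is false.
    So ◇□p is false at w2.
    At w2: ◇q is true, so ¬◇q is false.
      At w2: ◇q requires q at some successor in {w5, w6}.
        q holds at w5, so ◇q is true at w2.
Satisfying worlds: {w3, w4, w5, w6}

w3, w4, w5, w6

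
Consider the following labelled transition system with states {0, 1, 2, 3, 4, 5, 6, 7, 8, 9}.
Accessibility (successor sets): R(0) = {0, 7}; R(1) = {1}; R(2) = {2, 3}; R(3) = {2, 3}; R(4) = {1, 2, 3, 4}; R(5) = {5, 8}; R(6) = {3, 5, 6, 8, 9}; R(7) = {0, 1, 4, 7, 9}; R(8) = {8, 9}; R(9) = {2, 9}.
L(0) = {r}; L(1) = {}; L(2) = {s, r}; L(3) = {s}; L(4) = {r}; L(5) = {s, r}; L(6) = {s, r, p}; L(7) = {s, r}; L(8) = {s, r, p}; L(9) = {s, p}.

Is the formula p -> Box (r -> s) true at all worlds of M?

Yes

Recall that Box ψ holds at a world iff ψ holds at every accessible world, and Dia ψ holds iff ψ holds at some accessible world.
Let φ = p -> Box (r -> s). Evaluate φ at each world:
  0 (successors {0, 7}): φ is true.
  1 (successors {1}): φ is true.
  2 (successors {2, 3}): φ is true.
  3 (successors {2, 3}): φ is true.
  4 (successors {1, 2, 3, 4}): φ is true.
  5 (successors {5, 8}): φ is true.
  6 (successors {3, 5, 6, 8, 9}): φ is true.
  7 (successors {0, 1, 4, 7, 9}): φ is true.
  8 (successors {8, 9}): φ is true.
  9 (successors {2, 9}): φ is true.
For instance, at 9:
  At 9: p is true, Box (r -> s) is true, so p -> Box (r -> s) is true.
    At 9: Box (r -> s) requires r -> s at every successor {2, 9}.
      At 2: r -> s is true.
      At 9: r -> s is true.
    So Box (r -> s) is true at 9.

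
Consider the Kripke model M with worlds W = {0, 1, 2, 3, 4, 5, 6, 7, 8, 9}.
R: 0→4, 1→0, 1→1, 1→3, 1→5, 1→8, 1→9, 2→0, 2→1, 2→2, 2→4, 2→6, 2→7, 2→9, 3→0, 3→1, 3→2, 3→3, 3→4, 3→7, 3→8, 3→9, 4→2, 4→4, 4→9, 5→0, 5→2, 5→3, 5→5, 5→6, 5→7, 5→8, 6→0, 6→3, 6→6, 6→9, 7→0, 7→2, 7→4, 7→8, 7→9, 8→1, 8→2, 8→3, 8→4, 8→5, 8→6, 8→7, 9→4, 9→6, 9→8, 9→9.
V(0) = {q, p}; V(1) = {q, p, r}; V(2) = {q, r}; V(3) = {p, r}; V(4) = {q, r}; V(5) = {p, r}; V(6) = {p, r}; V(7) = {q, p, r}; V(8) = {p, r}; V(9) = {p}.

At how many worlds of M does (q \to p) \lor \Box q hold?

8

Let φ = (q \to p) \lor \Box q. Evaluate φ at each world:
  0 (successors {4}): φ is true.
  1 (successors {0, 1, 3, 5, 8, 9}): φ is true.
  2 (successors {0, 1, 2, 4, 6, 7, 9}): φ is false.
  3 (successors {0, 1, 2, 3, 4, 7, 8, 9}): φ is true.
  4 (successors {2, 4, 9}): φ is false.
  5 (successors {0, 2, 3, 5, 6, 7, 8}): φ is true.
  6 (successors {0, 3, 6, 9}): φ is true.
  7 (successors {0, 2, 4, 8, 9}): φ is true.
  8 (successors {1, 2, 3, 4, 5, 6, 7}): φ is true.
  9 (successors {4, 6, 8, 9}): φ is true.
For instance, at 7:
  At 7: q \to p is true, \Box q is false, so (q \to p) \lor \Box q is true.
    At 7: \Box q requires q at every successor {0, 2, 4, 8, 9}.
      q fails at 8, so \Box q is false at 7.
Satisfying worlds: {0, 1, 3, 5, 6, 7, 8, 9}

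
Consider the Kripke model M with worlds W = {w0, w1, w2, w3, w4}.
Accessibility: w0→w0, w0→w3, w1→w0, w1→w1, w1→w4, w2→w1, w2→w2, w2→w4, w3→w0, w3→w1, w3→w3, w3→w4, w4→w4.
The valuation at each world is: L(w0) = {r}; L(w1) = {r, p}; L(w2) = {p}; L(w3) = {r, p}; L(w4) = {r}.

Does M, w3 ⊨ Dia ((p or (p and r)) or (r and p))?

At w3: Dia ((p or (p and r)) or (r and p)) requires (p or (p and r)) or (r and p) at some successor in {w0, w1, w3, w4}.
  (p or (p and r)) or (r and p) holds at w1, so Dia ((p or (p and r)) or (r and p)) is true at w3.

Yes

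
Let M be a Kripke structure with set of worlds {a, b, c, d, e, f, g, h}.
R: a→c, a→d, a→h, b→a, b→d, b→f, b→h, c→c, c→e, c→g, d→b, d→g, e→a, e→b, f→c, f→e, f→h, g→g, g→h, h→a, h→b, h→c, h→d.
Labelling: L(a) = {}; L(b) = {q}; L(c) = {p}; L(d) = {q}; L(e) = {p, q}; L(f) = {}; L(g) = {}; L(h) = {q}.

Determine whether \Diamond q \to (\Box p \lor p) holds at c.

Yes

At c: \Diamond q is true, \Box p \lor p is true, so \Diamond q \to (\Box p \lor p) is true.
  At c: \Diamond q requires q at some successor in {c, e, g}.
    q holds at e, so \Diamond q is true at c.
  At c: \Box p is false, p is true, so \Box p \lor p is true.
    At c: \Box p requires p at every successor {c, e, g}.
      p fails at g, so \Box p is false at c.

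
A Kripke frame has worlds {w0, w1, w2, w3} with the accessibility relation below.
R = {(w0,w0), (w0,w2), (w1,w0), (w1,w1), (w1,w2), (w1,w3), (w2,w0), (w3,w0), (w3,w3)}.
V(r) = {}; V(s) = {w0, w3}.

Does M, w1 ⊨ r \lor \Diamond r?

At w1: r is false, \Diamond r is false, so r \lor \Diamond r is false.
  At w1: \Diamond r requires r at some successor in {w0, w1, w2, w3}.
    At w0: r is false.
    At w1: r is false.
    At w2: r is false.
    At w3: r is false.
  So \Diamond r is false at w1.

No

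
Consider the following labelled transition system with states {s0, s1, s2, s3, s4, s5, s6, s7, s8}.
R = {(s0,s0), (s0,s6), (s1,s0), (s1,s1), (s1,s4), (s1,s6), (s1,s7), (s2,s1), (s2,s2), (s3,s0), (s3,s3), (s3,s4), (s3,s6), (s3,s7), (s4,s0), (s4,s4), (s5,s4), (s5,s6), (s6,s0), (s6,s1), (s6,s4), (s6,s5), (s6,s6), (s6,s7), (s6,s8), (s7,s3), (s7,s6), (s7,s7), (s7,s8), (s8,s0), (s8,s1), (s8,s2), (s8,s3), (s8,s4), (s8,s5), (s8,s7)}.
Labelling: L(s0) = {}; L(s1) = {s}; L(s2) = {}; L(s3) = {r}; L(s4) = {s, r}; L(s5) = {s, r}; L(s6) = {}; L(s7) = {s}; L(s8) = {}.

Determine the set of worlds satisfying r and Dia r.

Recall that Dia ψ holds at a world iff ψ holds at some accessible world.
Let φ = r and Dia r. Evaluate φ at each world:
  s0 (successors {s0, s6}): φ is false.
  s1 (successors {s0, s1, s4, s6, s7}): φ is false.
  s2 (successors {s1, s2}): φ is false.
  s3 (successors {s0, s3, s4, s6, s7}): φ is true.
  s4 (successors {s0, s4}): φ is true.
  s5 (successors {s4, s6}): φ is true.
  s6 (successors {s0, s1, s4, s5, s6, s7, s8}): φ is false.
  s7 (successors {s3, s6, s7, s8}): φ is false.
  s8 (successors {s0, s1, s2, s3, s4, s5, s7}): φ is false.
For instance, at s8:
  At s8: r is false, Dia r is true, so r and Dia r is false.
    At s8: Dia r requires r at some successor in {s0, s1, s2, s3, s4, s5, s7}.
      r holds at s3, so Dia r is true at s8.
Satisfying worlds: {s3, s4, s5}

s3, s4, s5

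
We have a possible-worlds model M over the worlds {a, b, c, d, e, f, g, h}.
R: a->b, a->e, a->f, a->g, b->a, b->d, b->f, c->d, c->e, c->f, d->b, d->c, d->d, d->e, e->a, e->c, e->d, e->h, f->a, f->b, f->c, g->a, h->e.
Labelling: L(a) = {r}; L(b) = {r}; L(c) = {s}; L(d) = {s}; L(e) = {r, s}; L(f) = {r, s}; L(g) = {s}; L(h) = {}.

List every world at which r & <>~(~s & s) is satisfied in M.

Recall that <>ψ holds at a world iff ψ holds at some accessible world.
Let φ = r & <>~(~s & s). Evaluate φ at each world:
  a (successors {b, e, f, g}): φ is true.
  b (successors {a, d, f}): φ is true.
  c (successors {d, e, f}): φ is false.
  d (successors {b, c, d, e}): φ is false.
  e (successors {a, c, d, h}): φ is true.
  f (successors {a, b, c}): φ is true.
  g (successors {a}): φ is false.
  h (successors {e}): φ is false.
For instance, at f:
  At f: r is true, <>~(~s & s) is true, so r & <>~(~s & s) is true.
    At f: <>~(~s & s) requires ~(~s & s) at some successor in {a, b, c}.
      ~(~s & s) holds at a, so <>~(~s & s) is true at f.
Satisfying worlds: {a, b, e, f}

a, b, e, f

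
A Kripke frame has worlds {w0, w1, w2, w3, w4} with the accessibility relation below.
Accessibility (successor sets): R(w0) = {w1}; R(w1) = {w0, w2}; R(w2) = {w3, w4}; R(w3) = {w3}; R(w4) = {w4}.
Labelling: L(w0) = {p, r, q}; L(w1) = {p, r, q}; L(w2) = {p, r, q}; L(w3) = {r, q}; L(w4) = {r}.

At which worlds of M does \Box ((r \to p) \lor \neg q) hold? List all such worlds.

w0, w1, w4

Let φ = \Box ((r \to p) \lor \neg q). Evaluate φ at each world:
  w0 (successors {w1}): φ is true.
  w1 (successors {w0, w2}): φ is true.
  w2 (successors {w3, w4}): φ is false.
  w3 (successors {w3}): φ is false.
  w4 (successors {w4}): φ is true.
For instance, at w1:
  At w1: \Box ((r \to p) \lor \neg q) requires (r \to p) \lor \neg q at every successor {w0, w2}.
    At w0: (r \to p) \lor \neg q is true.
    At w2: (r \to p) \lor \neg q is true.
  So \Box ((r \to p) \lor \neg q) is true at w1.
Satisfying worlds: {w0, w1, w4}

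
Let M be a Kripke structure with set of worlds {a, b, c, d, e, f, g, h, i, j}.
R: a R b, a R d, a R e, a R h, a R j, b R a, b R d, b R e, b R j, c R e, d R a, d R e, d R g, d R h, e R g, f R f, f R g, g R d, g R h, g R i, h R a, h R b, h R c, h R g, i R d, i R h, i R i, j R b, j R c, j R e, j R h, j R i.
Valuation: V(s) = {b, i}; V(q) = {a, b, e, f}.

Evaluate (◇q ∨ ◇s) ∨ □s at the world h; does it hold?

Recall that □ψ holds at a world iff ψ holds at every accessible world, and ◇ψ holds iff ψ holds at some accessible world.
At h: ◇q ∨ ◇s is true, □s is false, so (◇q ∨ ◇s) ∨ □s is true.
  At h: ◇q is true, ◇s is true, so ◇q ∨ ◇s is true.
    At h: ◇q requires q at some successor in {a, b, c, g}.
      q holds at a, so ◇q is true at h.
    At h: ◇s requires s at some successor in {a, b, c, g}.
      s holds at b, so ◇s is true at h.
  At h: □s requires s at every successor {a, b, c, g}.
    s fails at a, so □s is false at h.

Yes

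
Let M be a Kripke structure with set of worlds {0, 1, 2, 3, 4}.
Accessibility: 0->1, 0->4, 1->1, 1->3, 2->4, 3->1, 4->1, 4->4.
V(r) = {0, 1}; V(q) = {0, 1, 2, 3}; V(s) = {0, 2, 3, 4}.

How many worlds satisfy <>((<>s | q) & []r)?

1

Let φ = <>((<>s | q) & []r). Evaluate φ at each world:
  0 (successors {1, 4}): φ is false.
  1 (successors {1, 3}): φ is true.
  2 (successors {4}): φ is false.
  3 (successors {1}): φ is false.
  4 (successors {1, 4}): φ is false.
For instance, at 0:
  At 0: <>((<>s | q) & []r) requires (<>s | q) & []r at some successor in {1, 4}.
    At 1: (<>s | q) & []r is false.
    At 4: (<>s | q) & []r is false.
  So <>((<>s | q) & []r) is false at 0.
Satisfying worlds: {1}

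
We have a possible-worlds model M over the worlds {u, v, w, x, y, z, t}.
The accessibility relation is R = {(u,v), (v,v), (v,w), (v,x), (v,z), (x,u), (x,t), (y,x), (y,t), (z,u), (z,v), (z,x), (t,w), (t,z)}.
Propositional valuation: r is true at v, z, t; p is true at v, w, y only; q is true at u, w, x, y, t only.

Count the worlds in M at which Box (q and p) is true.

1

Let φ = Box (q and p). Evaluate φ at each world:
  u (successors {v}): φ is false.
  v (successors {v, w, x, z}): φ is false.
  w (successors ∅): φ is true.
  x (successors {u, t}): φ is false.
  y (successors {x, t}): φ is false.
  z (successors {u, v, x}): φ is false.
  t (successors {w, z}): φ is false.
For instance, at u:
  At u: Box (q and p) requires q and p at every successor {v}.
    q and p fails at v, so Box (q and p) is false at u.
Satisfying worlds: {w}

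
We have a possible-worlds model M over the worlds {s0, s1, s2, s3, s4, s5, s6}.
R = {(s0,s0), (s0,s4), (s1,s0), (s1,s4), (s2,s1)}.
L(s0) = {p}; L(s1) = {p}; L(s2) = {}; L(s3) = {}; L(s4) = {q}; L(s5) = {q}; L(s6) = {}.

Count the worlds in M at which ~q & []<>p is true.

3

Let φ = ~q & []<>p. Evaluate φ at each world:
  s0 (successors {s0, s4}): φ is false.
  s1 (successors {s0, s4}): φ is false.
  s2 (successors {s1}): φ is true.
  s3 (successors ∅): φ is true.
  s4 (successors ∅): φ is false.
  s5 (successors ∅): φ is false.
  s6 (successors ∅): φ is true.
For instance, at s1:
  At s1: ~q is true, []<>p is false, so ~q & []<>p is false.
    At s1: []<>p requires <>p at every successor {s0, s4}.
      <>p fails at s4, so []<>p is false at s1.
Satisfying worlds: {s2, s3, s6}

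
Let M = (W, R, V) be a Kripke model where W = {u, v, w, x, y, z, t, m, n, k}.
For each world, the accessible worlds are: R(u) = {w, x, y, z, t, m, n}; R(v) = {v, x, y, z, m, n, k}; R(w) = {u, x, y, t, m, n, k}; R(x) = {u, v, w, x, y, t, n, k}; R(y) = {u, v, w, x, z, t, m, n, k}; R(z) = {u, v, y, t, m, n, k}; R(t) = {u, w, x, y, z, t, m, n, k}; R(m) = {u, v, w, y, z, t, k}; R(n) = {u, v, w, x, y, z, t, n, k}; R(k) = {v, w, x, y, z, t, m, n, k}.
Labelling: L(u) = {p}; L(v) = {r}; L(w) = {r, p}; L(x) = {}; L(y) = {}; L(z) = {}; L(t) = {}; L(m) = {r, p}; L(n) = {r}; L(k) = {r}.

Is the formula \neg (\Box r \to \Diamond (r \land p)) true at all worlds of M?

No

Recall that \Box ψ holds at a world iff ψ holds at every accessible world, and \Diamond ψ holds iff ψ holds at some accessible world.
Let φ = \neg (\Box r \to \Diamond (r \land p)). Evaluate φ at each world:
  u (successors {w, x, y, z, t, m, n}): φ is false.
  v (successors {v, x, y, z, m, n, k}): φ is false.
  w (successors {u, x, y, t, m, n, k}): φ is false.
  x (successors {u, v, w, x, y, t, n, k}): φ is false.
  y (successors {u, v, w, x, z, t, m, n, k}): φ is false.
  z (successors {u, v, y, t, m, n, k}): φ is false.
  t (successors {u, w, x, y, z, t, m, n, k}): φ is false.
  m (successors {u, v, w, y, z, t, k}): φ is false.
  n (successors {u, v, w, x, y, z, t, n, k}): φ is false.
  k (successors {v, w, x, y, z, t, m, n, k}): φ is false.
Detail at u (counterexample):
  At u: \Box r \to \Diamond (r \land p) is true, so \neg (\Box r \to \Diamond (r \land p)) is false.
    At u: \Box r is false, \Diamond (r \land p) is true, so \Box r \to \Diamond (r \land p) is true.
      At u: \Box r requires r at every successor {w, x, y, z, t, m, n}.
        r fails at x, so \Box r is false at u.
      At u: \Diamond (r \land p) requires r \land p at some successor in {w, x, y, z, t, m, n}.
        r \land p holds at w, so \Diamond (r \land p) is true at u.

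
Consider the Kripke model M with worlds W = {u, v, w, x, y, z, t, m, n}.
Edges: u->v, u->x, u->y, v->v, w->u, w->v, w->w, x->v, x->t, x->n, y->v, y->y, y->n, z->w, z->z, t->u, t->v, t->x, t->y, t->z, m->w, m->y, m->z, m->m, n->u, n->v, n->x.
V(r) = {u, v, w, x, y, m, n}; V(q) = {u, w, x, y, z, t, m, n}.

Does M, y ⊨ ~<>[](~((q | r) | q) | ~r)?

Yes

At y: <>[](~((q | r) | q) | ~r) is false, so ~<>[](~((q | r) | q) | ~r) is true.
  At y: <>[](~((q | r) | q) | ~r) requires [](~((q | r) | q) | ~r) at some successor in {v, y, n}.
    At v: [](~((q | r) | q) | ~r) is false.
    At y: [](~((q | r) | q) | ~r) is false.
    At n: [](~((q | r) | q) | ~r) is false.
  So <>[](~((q | r) | q) | ~r) is false at y.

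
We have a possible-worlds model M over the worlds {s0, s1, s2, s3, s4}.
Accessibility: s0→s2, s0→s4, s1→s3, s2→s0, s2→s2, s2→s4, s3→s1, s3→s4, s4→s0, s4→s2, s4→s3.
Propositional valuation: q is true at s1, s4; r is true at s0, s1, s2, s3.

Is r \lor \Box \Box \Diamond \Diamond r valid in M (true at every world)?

Yes

Recall that \Box ψ holds at a world iff ψ holds at every accessible world, and \Diamond ψ holds iff ψ holds at some accessible world.
Let φ = r \lor \Box \Box \Diamond \Diamond r. Evaluate φ at each world:
  s0 (successors {s2, s4}): φ is true.
  s1 (successors {s3}): φ is true.
  s2 (successors {s0, s2, s4}): φ is true.
  s3 (successors {s1, s4}): φ is true.
  s4 (successors {s0, s2, s3}): φ is true.
For instance, at s1:
  At s1: r is true, \Box \Box \Diamond \Diamond r is true, so r \lor \Box \Box \Diamond \Diamond r is true.
    At s1: \Box \Box \Diamond \Diamond r requires \Box \Diamond \Diamond r at every successor {s3}.
      At s3: \Box \Diamond \Diamond r is true.
    So \Box \Box \Diamond \Diamond r is true at s1.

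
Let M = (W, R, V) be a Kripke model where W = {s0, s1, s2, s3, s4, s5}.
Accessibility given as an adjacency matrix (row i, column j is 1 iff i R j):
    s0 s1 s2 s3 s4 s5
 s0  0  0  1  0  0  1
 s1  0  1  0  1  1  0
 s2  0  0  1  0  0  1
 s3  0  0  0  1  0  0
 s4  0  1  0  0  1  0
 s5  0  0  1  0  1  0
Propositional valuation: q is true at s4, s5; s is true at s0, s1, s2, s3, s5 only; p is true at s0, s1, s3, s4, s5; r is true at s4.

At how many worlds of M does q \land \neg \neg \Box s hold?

Let φ = q \land \neg \neg \Box s. Evaluate φ at each world:
  s0 (successors {s2, s5}): φ is false.
  s1 (successors {s1, s3, s4}): φ is false.
  s2 (successors {s2, s5}): φ is false.
  s3 (successors {s3}): φ is false.
  s4 (successors {s1, s4}): φ is false.
  s5 (successors {s2, s4}): φ is false.
For instance, at s2:
  At s2: q is false, \neg \neg \Box s is true, so q \land \neg \neg \Box s is false.
    At s2: \neg \Box s is false, so \neg \neg \Box s is true.
      At s2: \Box s is true, so \neg \Box s is false.
Satisfying worlds: none.

0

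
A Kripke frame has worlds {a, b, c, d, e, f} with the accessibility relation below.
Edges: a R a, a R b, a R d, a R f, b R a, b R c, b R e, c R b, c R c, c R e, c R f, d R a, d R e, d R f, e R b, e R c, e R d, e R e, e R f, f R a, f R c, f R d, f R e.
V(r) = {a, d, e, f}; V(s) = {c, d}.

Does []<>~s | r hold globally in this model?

Let φ = []<>~s | r. Evaluate φ at each world:
  a (successors {a, b, d, f}): φ is true.
  b (successors {a, c, e}): φ is true.
  c (successors {b, c, e, f}): φ is true.
  d (successors {a, e, f}): φ is true.
  e (successors {b, c, d, e, f}): φ is true.
  f (successors {a, c, d, e}): φ is true.
For instance, at e:
  At e: []<>~s is true, r is true, so []<>~s | r is true.
    At e: []<>~s requires <>~s at every successor {b, c, d, e, f}.
      At b: <>~s is true.
      At c: <>~s is true.
      At d: <>~s is true.
      At e: <>~s is true.
      At f: <>~s is true.
    So []<>~s is true at e.

Yes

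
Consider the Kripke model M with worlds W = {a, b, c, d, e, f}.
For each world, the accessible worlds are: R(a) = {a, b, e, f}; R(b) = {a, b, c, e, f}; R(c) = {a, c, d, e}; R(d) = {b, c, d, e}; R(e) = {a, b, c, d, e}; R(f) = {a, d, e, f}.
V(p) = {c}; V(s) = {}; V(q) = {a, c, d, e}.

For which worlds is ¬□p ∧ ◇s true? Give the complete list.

Let φ = ¬□p ∧ ◇s. Evaluate φ at each world:
  a (successors {a, b, e, f}): φ is false.
  b (successors {a, b, c, e, f}): φ is false.
  c (successors {a, c, d, e}): φ is false.
  d (successors {b, c, d, e}): φ is false.
  e (successors {a, b, c, d, e}): φ is false.
  f (successors {a, d, e, f}): φ is false.
For instance, at a:
  At a: ¬□p is true, ◇s is false, so ¬□p ∧ ◇s is false.
    At a: □p is false, so ¬□p is true.
      At a: □p requires p at every successor {a, b, e, f}.
        p fails at a, so □p is false at a.
    At a: ◇s requires s at some successor in {a, b, e, f}.
      At a: s is false.
      At b: s is false.
      At e: s is false.
      At f: s is false.
    So ◇s is false at a.
Satisfying worlds: none.

none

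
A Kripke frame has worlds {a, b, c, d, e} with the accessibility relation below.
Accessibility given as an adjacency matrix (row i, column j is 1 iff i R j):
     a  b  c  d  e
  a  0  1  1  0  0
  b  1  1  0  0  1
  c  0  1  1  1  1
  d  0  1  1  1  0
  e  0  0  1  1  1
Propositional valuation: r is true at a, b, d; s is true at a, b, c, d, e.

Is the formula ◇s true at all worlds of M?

Yes

Recall that ◇ψ holds at a world iff ψ holds at some accessible world.
Let φ = ◇s. Evaluate φ at each world:
  a (successors {b, c}): φ is true.
  b (successors {a, b, e}): φ is true.
  c (successors {b, c, d, e}): φ is true.
  d (successors {b, c, d}): φ is true.
  e (successors {c, d, e}): φ is true.
For instance, at b:
  At b: ◇s requires s at some successor in {a, b, e}.
    s holds at a, so ◇s is true at b.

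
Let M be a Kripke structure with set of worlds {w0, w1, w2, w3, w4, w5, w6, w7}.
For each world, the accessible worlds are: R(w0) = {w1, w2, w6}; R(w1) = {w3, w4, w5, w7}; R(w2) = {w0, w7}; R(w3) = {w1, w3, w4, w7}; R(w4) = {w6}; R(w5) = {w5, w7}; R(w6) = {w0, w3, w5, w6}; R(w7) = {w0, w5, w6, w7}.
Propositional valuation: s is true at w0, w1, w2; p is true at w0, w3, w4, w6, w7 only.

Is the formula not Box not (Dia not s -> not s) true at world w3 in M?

Yes

At w3: Box not (Dia not s -> not s) is false, so not Box not (Dia not s -> not s) is true.
  At w3: Box not (Dia not s -> not s) requires not (Dia not s -> not s) at every successor {w1, w3, w4, w7}.
    not (Dia not s -> not s) fails at w3, so Box not (Dia not s -> not s) is false at w3.
      At w3: Dia not s -> not s is true, so not (Dia not s -> not s) is false.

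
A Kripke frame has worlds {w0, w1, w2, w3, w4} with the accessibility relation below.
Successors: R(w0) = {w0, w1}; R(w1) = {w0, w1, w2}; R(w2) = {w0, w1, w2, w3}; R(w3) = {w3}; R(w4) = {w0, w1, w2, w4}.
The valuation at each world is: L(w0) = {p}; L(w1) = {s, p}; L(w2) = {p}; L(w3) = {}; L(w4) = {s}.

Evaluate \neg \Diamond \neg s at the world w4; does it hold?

No

Recall that \Diamond ψ holds at a world iff ψ holds at some accessible world.
At w4: \Diamond \neg s is true, so \neg \Diamond \neg s is false.
  At w4: \Diamond \neg s requires \neg s at some successor in {w0, w1, w2, w4}.
    \neg s holds at w0, so \Diamond \neg s is true at w4.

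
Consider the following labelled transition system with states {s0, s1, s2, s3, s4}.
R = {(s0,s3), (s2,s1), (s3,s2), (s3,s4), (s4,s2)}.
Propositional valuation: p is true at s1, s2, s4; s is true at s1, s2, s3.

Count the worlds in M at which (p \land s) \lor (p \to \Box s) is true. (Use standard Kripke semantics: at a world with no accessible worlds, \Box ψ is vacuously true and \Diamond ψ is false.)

Let φ = (p \land s) \lor (p \to \Box s). Evaluate φ at each world:
  s0 (successors {s3}): φ is true.
  s1 (successors ∅): φ is true.
  s2 (successors {s1}): φ is true.
  s3 (successors {s2, s4}): φ is true.
  s4 (successors {s2}): φ is true.
For instance, at s4:
  At s4: p \land s is false, p \to \Box s is true, so (p \land s) \lor (p \to \Box s) is true.
    At s4: p is true, \Box s is true, so p \to \Box s is true.
      At s4: \Box s requires s at every successor {s2}.
        At s2: s is true.
      So \Box s is true at s4.
Satisfying worlds: {s0, s1, s2, s3, s4}

5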